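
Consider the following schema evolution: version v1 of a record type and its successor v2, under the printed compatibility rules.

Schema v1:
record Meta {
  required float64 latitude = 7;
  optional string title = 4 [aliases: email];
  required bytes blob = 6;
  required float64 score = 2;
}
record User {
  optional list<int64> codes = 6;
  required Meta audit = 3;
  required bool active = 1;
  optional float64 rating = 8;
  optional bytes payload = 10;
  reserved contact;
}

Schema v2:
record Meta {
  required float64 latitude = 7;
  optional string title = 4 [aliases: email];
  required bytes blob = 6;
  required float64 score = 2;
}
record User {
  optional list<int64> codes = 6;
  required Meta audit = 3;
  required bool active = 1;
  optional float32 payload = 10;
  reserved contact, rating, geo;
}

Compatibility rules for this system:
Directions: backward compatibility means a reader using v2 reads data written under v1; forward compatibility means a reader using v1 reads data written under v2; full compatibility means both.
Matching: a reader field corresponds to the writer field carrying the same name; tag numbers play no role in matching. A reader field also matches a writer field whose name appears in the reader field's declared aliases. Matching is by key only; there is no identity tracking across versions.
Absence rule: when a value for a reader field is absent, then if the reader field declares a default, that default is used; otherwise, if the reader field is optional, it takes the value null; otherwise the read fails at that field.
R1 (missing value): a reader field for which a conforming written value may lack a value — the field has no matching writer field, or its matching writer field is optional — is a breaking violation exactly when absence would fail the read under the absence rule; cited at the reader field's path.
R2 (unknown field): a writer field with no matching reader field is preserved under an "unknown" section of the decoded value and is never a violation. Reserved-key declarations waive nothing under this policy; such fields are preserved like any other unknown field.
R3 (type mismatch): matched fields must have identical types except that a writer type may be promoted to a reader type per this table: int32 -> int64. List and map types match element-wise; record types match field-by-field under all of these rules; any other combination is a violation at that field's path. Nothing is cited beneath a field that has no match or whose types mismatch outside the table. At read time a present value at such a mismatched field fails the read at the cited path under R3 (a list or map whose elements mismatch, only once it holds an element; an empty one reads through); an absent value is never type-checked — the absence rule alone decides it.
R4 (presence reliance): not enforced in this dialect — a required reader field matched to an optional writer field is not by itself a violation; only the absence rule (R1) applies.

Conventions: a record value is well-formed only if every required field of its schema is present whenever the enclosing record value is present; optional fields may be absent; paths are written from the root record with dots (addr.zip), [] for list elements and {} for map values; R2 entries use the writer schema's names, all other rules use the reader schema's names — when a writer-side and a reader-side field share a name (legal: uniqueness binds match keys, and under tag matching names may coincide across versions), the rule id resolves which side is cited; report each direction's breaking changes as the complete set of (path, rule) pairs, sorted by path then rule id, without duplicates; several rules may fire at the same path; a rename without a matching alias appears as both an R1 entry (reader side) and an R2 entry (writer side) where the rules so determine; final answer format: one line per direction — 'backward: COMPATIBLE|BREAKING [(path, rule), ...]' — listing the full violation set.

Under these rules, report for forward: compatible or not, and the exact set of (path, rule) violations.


forward: BREAKING [(payload, R3)]

in User below, arrows point writer -> reader
checking forward for User: reader v1 against writer v2:
  codes: paired with writer codes (list<int64> -> list<int64>; writer optional)
  audit: paired with writer audit (Meta -> Meta; writer required)
  active: paired with writer active (bool -> bool; writer required)
  no writer field matches reader rating
  payload: paired with writer payload (float32 -> bytes; writer optional)
  audit.latitude: paired with writer audit.latitude (float64 -> float64; writer required)
  audit.title: paired with writer audit.title (string -> string; writer optional)
  audit.blob: paired with writer audit.blob (bytes -> bytes; writer required)
  audit.score: paired with writer audit.score (float64 -> float64; writer required)
  violation R3 at payload
  => forward: BREAKING (1)
diffs on User not affecting the asked answer:
  removed field rating from record User (its key "rating" joins the reserved list) -> inert for the asked User verdict: nothing fires


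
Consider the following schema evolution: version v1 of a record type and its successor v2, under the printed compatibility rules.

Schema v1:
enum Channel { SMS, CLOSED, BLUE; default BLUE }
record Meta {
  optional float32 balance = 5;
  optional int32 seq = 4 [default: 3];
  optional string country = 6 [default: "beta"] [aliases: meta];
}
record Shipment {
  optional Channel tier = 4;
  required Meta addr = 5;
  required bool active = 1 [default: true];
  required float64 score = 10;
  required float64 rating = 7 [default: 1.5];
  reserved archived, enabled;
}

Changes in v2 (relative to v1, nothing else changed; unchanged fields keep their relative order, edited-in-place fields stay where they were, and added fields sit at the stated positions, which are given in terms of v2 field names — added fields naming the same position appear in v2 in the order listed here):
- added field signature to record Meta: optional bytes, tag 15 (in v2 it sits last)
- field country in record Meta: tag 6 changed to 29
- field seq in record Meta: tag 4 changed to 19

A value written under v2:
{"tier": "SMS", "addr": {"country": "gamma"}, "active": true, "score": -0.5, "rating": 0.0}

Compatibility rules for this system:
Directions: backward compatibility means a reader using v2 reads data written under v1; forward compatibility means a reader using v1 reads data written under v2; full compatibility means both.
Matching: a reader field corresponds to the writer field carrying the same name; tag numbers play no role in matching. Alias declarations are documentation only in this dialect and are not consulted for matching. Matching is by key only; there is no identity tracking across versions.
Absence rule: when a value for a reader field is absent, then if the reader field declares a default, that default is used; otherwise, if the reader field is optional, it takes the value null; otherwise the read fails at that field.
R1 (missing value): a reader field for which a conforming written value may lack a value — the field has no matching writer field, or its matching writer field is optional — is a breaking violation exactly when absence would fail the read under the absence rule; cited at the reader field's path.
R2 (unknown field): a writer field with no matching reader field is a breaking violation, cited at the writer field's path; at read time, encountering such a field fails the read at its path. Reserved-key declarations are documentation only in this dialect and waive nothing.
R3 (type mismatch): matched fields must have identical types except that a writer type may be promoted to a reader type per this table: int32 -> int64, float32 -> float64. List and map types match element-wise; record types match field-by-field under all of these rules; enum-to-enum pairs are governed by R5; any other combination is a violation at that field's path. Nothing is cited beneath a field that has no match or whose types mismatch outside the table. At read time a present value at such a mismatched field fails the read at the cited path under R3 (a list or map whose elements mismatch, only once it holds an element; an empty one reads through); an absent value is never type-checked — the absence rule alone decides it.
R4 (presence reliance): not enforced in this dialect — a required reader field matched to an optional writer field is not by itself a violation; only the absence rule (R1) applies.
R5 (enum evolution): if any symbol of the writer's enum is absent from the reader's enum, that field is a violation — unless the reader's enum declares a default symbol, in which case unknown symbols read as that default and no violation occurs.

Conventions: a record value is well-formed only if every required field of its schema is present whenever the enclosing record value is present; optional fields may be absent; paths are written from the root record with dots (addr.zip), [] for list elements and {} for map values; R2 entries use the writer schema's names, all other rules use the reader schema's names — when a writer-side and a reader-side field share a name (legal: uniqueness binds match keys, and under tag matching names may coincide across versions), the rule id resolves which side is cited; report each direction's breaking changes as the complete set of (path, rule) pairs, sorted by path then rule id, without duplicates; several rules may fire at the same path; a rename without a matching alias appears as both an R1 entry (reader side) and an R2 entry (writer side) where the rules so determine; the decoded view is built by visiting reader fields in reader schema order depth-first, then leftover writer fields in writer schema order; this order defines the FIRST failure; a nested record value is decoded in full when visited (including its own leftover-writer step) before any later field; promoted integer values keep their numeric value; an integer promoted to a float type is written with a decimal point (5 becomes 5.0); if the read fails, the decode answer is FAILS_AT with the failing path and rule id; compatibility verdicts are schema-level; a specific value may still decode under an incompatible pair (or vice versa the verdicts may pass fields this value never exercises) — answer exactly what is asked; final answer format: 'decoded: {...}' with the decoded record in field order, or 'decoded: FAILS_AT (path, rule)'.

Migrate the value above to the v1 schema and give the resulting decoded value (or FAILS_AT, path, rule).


decoded: {"tier": "SMS", "addr": {"balance": null, "seq": 3, "country": "gamma"}, "active": true, "score": -0.5, "rating": 0.0}

the writer's type comes first in each Shipment pair
decoding the Shipment value with the v1 reader:
  tier := "SMS"
  addr.balance := null (not supplied -> null)
  addr.seq := 3 (no value, default fills)
  addr.country := "gamma"
  active := true
  score := -0.5
  rating := 0.0
  => decoded: {"tier": "SMS", "addr": {"balance": null, "seq": 3, "country": "gamma"}, "active": true, "score": -0.5, "rating": 0.0}
checking off the Shipment differences that do not matter here:
  added field signature to record Meta: optional bytes, tag 15 (in v2 it sits last) -> shifts the Shipment verdicts, not this decode
  field country in record Meta: tag 6 changed to 29 -> inert under this dialect — no rule fires on Shipment and the result does not move
  field seq in record Meta: tag 4 changed to 19 -> inert under this dialect — no rule fires on Shipment and the result does not move


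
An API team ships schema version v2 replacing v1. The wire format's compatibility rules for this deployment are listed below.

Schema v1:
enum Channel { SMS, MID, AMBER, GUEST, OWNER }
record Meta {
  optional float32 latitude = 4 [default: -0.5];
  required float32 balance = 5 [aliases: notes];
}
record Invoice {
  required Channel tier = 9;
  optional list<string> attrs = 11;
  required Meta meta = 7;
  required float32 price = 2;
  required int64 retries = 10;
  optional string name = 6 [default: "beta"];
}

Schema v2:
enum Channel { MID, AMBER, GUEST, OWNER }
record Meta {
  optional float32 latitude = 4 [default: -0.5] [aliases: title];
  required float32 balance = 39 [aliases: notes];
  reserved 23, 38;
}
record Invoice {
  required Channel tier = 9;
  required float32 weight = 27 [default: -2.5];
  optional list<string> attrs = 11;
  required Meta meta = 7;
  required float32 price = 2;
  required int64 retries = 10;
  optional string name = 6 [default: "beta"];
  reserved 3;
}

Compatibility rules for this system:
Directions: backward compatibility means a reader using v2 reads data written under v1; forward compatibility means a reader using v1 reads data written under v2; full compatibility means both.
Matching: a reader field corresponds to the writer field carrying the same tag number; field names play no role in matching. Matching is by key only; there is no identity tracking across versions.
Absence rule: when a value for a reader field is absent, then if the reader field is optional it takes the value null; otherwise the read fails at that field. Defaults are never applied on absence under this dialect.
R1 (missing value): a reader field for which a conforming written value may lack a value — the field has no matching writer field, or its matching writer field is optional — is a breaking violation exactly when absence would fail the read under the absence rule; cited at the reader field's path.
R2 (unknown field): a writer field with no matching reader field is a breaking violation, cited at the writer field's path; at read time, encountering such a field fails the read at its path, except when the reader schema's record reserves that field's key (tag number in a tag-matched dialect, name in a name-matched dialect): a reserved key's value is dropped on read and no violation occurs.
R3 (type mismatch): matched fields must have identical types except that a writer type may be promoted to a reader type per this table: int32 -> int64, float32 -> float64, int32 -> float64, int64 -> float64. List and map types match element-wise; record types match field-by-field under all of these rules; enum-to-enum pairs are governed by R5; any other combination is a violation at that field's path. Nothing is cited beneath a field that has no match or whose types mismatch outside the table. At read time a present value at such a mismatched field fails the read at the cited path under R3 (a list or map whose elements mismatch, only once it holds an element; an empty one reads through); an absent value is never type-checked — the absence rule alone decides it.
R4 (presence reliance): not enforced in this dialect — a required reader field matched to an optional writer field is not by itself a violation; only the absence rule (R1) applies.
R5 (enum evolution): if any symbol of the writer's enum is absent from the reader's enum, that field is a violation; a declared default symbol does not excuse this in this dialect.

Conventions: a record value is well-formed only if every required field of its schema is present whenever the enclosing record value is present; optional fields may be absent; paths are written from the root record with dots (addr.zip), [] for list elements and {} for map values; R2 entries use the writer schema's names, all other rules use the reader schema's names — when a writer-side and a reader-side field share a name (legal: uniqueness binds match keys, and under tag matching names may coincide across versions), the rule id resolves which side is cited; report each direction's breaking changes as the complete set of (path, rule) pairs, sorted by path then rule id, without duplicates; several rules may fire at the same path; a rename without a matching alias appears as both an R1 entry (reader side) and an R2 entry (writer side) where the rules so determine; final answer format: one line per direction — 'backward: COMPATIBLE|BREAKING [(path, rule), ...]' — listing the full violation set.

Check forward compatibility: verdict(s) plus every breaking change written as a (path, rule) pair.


arrows below run writer -> reader for Invoice
forward for Invoice (reader v1, writer v2):
  Channel -> Channel, writer required: tier aligns to tier
  list<string> -> list<string>, writer optional: attrs aligns to attrs
  Meta -> Meta, writer required: meta aligns to meta
  float32 -> float32, writer required: price aligns to price
  int64 -> int64, writer required: retries aligns to retries
  string -> string, writer optional: name aligns to name
  leftover writer field: weight
  float32 -> float32, writer optional: meta.latitude aligns to meta.latitude
  no writer field matches reader meta.balance
  leftover writer field: meta.balance
  rule R1 violated at meta.balance
  rule R2 violated at meta.balance
  rule R2 violated at weight
  => 3 violation(s): forward is BREAKING for Invoice
remaining Invoice differences; none change what is asked:
  enum Channel (field tier in record Invoice): symbol SMS removed -> matters only for Invoice's backward compatibility — outside the asked direction

forward: BREAKING [(meta.balance, R1), (meta.balance, R2), (weight, R2)]


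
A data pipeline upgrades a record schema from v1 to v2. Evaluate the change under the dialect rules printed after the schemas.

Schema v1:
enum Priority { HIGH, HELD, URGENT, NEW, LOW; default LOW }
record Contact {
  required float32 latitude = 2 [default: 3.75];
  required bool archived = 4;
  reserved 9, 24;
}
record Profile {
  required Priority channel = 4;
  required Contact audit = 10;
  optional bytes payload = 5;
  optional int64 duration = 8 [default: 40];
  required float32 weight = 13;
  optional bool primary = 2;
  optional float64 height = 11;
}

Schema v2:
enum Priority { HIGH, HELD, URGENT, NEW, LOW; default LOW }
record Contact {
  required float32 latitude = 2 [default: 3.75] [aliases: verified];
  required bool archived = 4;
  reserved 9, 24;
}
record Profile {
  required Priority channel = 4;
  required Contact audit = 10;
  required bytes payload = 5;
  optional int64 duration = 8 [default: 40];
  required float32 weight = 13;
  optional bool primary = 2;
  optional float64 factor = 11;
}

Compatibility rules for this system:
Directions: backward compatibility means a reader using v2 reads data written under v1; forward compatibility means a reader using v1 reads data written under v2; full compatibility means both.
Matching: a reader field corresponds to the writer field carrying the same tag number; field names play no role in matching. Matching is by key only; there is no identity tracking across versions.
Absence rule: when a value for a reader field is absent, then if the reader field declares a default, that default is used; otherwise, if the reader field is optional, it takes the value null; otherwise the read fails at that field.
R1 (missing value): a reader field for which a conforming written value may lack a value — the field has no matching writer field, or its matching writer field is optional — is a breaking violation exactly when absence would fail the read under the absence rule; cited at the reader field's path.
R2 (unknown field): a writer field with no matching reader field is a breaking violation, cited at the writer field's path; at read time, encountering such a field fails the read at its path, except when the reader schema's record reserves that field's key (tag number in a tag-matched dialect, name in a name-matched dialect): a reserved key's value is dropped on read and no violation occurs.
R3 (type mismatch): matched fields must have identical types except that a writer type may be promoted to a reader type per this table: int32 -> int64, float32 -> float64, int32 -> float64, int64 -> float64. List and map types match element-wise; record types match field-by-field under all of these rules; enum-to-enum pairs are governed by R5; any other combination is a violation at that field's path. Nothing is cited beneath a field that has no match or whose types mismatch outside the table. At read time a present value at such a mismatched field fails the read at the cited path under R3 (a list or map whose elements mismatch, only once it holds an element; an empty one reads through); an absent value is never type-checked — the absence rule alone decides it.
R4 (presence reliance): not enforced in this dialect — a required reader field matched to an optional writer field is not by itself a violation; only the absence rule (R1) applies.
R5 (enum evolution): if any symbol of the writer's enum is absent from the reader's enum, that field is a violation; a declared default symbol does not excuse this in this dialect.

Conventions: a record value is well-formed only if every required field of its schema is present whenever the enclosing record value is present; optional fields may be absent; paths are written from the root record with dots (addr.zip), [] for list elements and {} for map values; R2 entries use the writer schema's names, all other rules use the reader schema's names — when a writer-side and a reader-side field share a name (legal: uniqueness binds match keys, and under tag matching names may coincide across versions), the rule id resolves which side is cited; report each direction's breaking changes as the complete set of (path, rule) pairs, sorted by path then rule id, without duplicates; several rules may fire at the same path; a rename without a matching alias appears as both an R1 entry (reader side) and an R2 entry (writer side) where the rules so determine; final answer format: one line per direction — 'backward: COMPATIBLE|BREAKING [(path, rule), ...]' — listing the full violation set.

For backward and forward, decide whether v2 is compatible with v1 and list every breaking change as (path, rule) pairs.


in Profile below, arrows point writer -> reader
backward on Profile — v2 reading data written by v1:
  Priority -> Priority, writer required: channel aligns to channel
  Contact -> Contact, writer required: audit aligns to audit
  bytes -> bytes, writer optional: payload aligns to payload
  int64 -> int64, writer optional: duration aligns to duration
  float32 -> float32, writer required: weight aligns to weight
  bool -> bool, writer optional: primary aligns to primary
  float64 -> float64, writer optional: factor aligns to height
  float32 -> float32, writer required: audit.latitude aligns to audit.latitude
  bool -> bool, writer required: audit.archived aligns to audit.archived
  violation R1 at payload
  backward on Profile therefore BREAKING (1)
forward on Profile — v1 reading data written by v2:
  Priority -> Priority, writer required: channel aligns to channel
  Contact -> Contact, writer required: audit aligns to audit
  bytes -> bytes, writer required: payload aligns to payload
  int64 -> int64, writer optional: duration aligns to duration
  float32 -> float32, writer required: weight aligns to weight
  bool -> bool, writer optional: primary aligns to primary
  float64 -> float64, writer optional: height aligns to factor
  float32 -> float32, writer required: audit.latitude aligns to audit.latitude
  bool -> bool, writer required: audit.archived aligns to audit.archived
  nothing fires on Profile: forward is COMPATIBLE

backward: BREAKING [(payload, R1)]; forward: COMPATIBLE []


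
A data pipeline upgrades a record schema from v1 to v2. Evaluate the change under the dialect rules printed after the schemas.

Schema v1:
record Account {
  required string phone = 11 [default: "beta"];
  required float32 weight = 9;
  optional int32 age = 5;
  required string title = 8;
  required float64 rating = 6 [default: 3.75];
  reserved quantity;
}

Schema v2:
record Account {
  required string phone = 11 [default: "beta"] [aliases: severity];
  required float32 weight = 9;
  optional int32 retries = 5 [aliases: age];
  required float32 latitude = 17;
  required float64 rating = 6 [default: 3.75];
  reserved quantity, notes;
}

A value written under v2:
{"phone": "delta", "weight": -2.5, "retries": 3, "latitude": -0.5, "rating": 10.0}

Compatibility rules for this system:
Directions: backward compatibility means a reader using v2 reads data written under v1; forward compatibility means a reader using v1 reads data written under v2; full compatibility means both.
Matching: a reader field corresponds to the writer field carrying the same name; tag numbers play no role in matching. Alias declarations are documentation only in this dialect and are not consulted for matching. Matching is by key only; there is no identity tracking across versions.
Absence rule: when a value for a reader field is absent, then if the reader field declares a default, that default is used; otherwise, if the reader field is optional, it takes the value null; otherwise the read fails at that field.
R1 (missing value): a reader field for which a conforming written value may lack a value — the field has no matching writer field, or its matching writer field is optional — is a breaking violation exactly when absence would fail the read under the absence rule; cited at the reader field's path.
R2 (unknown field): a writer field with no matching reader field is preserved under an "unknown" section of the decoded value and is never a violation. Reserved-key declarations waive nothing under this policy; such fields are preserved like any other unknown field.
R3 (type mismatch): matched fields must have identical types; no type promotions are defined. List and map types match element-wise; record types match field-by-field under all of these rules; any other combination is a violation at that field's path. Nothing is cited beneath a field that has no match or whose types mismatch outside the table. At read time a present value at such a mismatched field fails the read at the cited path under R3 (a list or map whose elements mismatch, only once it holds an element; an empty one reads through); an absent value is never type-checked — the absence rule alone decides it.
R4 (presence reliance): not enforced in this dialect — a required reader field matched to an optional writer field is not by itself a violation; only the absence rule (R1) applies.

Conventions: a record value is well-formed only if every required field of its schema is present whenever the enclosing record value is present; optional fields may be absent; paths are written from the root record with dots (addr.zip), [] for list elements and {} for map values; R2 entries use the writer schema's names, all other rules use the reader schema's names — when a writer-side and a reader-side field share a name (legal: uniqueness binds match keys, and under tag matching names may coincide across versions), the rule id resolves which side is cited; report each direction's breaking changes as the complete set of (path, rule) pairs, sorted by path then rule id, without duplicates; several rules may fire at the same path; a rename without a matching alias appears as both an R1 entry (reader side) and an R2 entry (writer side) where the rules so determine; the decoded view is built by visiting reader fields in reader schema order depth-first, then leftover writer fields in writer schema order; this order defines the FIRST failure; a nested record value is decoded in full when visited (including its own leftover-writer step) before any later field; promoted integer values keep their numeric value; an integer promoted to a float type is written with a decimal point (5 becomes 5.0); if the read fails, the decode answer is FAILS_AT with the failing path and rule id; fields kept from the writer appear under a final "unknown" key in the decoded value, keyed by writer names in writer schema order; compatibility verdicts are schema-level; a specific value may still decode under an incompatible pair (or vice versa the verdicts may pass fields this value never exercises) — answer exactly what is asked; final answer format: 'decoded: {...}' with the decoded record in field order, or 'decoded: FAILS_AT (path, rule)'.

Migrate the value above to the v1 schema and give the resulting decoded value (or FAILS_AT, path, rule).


the writer's type comes first in each Account pair
decode walk for Account under reader schema v1:
  phone := "delta"
  weight := -2.5
  age := null (absent, optional -> null)
  read fails at title under R1 (no fill)
  => FAILS_AT (title, R1)
the other Account changes do not affect what is asked:
  renamed field age to retries in record Account (alias age declared on the renamed field) -> no rule fires on it and the decoded Account view is identical with or without it
  added field latitude to record Account: required float32, tag 17 (in v2 it sits immediately before rating) -> changes Account's schema-level verdicts only — the decode of this value is the same

decoded: FAILS_AT (title, R1)


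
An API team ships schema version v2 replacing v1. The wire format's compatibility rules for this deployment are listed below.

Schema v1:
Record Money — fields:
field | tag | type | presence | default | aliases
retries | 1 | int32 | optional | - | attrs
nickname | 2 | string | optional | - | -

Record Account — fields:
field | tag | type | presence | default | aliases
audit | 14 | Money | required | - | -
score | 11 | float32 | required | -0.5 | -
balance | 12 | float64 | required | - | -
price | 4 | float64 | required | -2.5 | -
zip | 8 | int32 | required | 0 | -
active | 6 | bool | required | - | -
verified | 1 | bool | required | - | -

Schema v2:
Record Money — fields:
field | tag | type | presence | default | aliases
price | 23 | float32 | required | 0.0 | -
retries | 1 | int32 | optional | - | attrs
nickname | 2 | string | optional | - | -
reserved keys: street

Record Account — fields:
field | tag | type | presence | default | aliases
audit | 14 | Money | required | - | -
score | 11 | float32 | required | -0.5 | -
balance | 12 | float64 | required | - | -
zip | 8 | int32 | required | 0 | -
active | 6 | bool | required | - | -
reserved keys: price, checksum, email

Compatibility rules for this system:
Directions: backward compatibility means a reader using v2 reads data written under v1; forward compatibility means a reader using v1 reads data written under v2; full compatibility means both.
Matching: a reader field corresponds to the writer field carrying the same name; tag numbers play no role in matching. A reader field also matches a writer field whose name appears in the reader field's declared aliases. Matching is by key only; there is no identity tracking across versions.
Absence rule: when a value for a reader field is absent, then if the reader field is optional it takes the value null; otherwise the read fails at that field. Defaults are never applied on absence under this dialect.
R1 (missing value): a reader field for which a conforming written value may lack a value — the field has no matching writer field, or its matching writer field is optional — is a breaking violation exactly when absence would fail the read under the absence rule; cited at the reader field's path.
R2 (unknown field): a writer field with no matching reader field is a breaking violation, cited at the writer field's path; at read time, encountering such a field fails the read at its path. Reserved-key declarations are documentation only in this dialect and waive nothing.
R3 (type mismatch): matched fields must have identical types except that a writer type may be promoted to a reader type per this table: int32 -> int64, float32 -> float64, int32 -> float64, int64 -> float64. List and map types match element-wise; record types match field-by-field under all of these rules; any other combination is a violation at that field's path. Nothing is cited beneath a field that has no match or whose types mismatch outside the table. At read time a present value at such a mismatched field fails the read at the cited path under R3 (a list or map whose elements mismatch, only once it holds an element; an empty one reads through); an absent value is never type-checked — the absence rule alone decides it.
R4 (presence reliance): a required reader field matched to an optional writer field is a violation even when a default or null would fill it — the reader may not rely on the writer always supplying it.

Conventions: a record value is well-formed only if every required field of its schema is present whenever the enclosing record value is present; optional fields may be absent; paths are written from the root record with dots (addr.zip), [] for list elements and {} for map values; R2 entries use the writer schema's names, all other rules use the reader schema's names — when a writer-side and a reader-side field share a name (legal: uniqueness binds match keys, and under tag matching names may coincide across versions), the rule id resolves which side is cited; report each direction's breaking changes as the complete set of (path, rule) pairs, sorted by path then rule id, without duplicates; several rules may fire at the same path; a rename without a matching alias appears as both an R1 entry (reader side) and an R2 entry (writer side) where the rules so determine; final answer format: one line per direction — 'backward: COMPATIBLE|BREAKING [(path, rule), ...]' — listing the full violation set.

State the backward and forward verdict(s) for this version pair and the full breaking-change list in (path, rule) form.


in Account below, arrows point writer -> reader
backward for Account (reader v2, writer v1):
  Money -> Money, writer required: audit aligns to audit
  float32 -> float32, writer required: score aligns to score
  float64 -> float64, writer required: balance aligns to balance
  int32 -> int32, writer required: zip aligns to zip
  bool -> bool, writer required: active aligns to active
  writer price: unknown to reader
  writer verified: unknown to reader
  audit.price: no writer match
  int32 -> int32, writer optional: audit.retries aligns to audit.retries
  string -> string, writer optional: audit.nickname aligns to audit.nickname
  breaking: (audit.price, R1)
  breaking: (price, R2)
  breaking: (verified, R2)
  => backward verdict for Account: BREAKING, 3 violation(s)
forward for Account (reader v1, writer v2):
  Money -> Money, writer required: audit aligns to audit
  float32 -> float32, writer required: score aligns to score
  float64 -> float64, writer required: balance aligns to balance
  price: no writer match
  int32 -> int32, writer required: zip aligns to zip
  bool -> bool, writer required: active aligns to active
  verified: no writer match
  int32 -> int32, writer optional: audit.retries aligns to audit.retries
  string -> string, writer optional: audit.nickname aligns to audit.nickname
  writer audit.price: unknown to reader
  breaking: (audit.price, R2)
  breaking: (price, R1)
  breaking: (verified, R1)
  => forward verdict for Account: BREAKING, 3 violation(s)

backward: BREAKING [(audit.price, R1), (price, R2), (verified, R2)]; forward: BREAKING [(audit.price, R2), (price, R1), (verified, R1)]


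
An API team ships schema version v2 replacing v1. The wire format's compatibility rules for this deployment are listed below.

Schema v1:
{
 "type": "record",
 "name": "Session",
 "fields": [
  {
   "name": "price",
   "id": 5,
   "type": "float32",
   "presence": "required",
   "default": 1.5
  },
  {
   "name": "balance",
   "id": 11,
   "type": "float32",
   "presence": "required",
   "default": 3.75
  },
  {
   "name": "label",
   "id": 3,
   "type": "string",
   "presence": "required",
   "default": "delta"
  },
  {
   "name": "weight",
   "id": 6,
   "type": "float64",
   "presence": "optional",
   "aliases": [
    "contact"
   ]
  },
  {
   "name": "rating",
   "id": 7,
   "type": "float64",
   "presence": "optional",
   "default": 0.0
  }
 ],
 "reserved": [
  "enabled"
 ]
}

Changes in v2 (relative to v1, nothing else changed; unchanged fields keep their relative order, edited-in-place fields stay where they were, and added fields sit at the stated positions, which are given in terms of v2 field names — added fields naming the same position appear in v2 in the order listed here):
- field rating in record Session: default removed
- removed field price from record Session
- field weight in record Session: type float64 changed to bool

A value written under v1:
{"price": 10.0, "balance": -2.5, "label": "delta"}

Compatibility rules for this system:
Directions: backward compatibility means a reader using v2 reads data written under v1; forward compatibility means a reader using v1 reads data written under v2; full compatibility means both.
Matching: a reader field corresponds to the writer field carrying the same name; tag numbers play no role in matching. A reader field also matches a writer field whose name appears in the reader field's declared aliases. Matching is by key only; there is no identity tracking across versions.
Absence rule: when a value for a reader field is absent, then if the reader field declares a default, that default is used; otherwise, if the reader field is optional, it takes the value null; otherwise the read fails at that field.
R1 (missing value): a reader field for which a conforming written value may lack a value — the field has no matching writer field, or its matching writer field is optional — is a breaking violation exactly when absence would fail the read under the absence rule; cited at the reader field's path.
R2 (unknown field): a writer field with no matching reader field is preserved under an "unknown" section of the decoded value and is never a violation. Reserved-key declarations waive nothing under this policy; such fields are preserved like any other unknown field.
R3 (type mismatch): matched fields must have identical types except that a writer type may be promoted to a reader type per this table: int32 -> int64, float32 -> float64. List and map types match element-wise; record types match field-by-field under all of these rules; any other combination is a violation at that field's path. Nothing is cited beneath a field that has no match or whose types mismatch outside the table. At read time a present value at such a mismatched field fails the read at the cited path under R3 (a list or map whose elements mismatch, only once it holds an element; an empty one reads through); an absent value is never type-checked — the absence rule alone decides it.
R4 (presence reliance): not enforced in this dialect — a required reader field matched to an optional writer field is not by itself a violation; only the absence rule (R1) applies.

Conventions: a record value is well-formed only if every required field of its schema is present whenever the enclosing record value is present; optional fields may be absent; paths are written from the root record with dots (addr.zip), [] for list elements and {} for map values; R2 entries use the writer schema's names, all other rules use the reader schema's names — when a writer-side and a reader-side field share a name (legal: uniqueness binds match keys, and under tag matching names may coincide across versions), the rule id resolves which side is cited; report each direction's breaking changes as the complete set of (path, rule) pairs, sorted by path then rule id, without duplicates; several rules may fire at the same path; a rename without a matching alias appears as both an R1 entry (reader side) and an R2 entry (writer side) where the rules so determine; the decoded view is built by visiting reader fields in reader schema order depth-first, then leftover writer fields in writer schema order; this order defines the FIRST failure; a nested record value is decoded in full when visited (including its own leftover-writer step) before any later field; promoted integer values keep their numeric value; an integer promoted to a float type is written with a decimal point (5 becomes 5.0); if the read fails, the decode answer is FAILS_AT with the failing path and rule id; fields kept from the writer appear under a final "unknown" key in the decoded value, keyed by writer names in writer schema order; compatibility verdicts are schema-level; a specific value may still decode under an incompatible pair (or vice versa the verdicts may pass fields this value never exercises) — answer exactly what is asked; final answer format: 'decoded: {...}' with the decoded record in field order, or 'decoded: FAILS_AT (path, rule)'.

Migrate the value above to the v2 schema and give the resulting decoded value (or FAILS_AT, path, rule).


in Session below, arrows point writer -> reader
decode walk for Session under reader schema v2:
  balance := -2.5
  label := "delta"
  weight := null (missing; optional => null)
  rating := null (missing; optional => null)
  writer price: kept under "unknown"
  => decoded: {"balance": -2.5, "label": "delta", "weight": null, "rating": null, "unknown": {"price": 10.0}}
ruling out the remaining Session differences:
  field weight in record Session: type float64 changed to bool -> matters for Session compatibility verdicts, not for this value's decode

decoded: {"balance": -2.5, "label": "delta", "weight": null, "rating": null, "unknown": {"price": 10.0}}
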